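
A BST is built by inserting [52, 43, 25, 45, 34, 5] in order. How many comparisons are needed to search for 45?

Search path for 45: 52 -> 43 -> 45
Found: True
Comparisons: 3


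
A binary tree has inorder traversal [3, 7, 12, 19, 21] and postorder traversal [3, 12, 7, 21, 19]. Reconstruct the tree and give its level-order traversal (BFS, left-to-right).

Inorder:   [3, 7, 12, 19, 21]
Postorder: [3, 12, 7, 21, 19]
Algorithm: postorder visits root last, so walk postorder right-to-left;
each value is the root of the current inorder slice — split it at that
value, recurse on the right subtree first, then the left.
Recursive splits:
  root=19; inorder splits into left=[3, 7, 12], right=[21]
  root=21; inorder splits into left=[], right=[]
  root=7; inorder splits into left=[3], right=[12]
  root=12; inorder splits into left=[], right=[]
  root=3; inorder splits into left=[], right=[]
Reconstructed level-order: [19, 7, 21, 3, 12]


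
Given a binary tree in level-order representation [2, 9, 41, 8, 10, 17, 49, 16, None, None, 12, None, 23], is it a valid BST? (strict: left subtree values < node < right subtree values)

Level-order array: [2, 9, 41, 8, 10, 17, 49, 16, None, None, 12, None, 23]
Validate using subtree bounds (lo, hi): at each node, require lo < value < hi,
then recurse left with hi=value and right with lo=value.
Preorder trace (stopping at first violation):
  at node 2 with bounds (-inf, +inf): OK
  at node 9 with bounds (-inf, 2): VIOLATION
Node 9 violates its bound: not (-inf < 9 < 2).
Result: Not a valid BST


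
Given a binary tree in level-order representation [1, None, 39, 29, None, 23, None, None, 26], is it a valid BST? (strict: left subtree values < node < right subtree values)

Level-order array: [1, None, 39, 29, None, 23, None, None, 26]
Validate using subtree bounds (lo, hi): at each node, require lo < value < hi,
then recurse left with hi=value and right with lo=value.
Preorder trace (stopping at first violation):
  at node 1 with bounds (-inf, +inf): OK
  at node 39 with bounds (1, +inf): OK
  at node 29 with bounds (1, 39): OK
  at node 23 with bounds (1, 29): OK
  at node 26 with bounds (23, 29): OK
No violation found at any node.
Result: Valid BST


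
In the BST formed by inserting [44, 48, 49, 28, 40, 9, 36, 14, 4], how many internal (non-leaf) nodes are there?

Tree built from: [44, 48, 49, 28, 40, 9, 36, 14, 4]
Tree (level-order array): [44, 28, 48, 9, 40, None, 49, 4, 14, 36]
Rule: An internal node has at least one child.
Per-node child counts:
  node 44: 2 child(ren)
  node 28: 2 child(ren)
  node 9: 2 child(ren)
  node 4: 0 child(ren)
  node 14: 0 child(ren)
  node 40: 1 child(ren)
  node 36: 0 child(ren)
  node 48: 1 child(ren)
  node 49: 0 child(ren)
Matching nodes: [44, 28, 9, 40, 48]
Count of internal (non-leaf) nodes: 5


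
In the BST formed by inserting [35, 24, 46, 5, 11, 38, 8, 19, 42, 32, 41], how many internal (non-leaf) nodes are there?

Tree built from: [35, 24, 46, 5, 11, 38, 8, 19, 42, 32, 41]
Tree (level-order array): [35, 24, 46, 5, 32, 38, None, None, 11, None, None, None, 42, 8, 19, 41]
Rule: An internal node has at least one child.
Per-node child counts:
  node 35: 2 child(ren)
  node 24: 2 child(ren)
  node 5: 1 child(ren)
  node 11: 2 child(ren)
  node 8: 0 child(ren)
  node 19: 0 child(ren)
  node 32: 0 child(ren)
  node 46: 1 child(ren)
  node 38: 1 child(ren)
  node 42: 1 child(ren)
  node 41: 0 child(ren)
Matching nodes: [35, 24, 5, 11, 46, 38, 42]
Count of internal (non-leaf) nodes: 7


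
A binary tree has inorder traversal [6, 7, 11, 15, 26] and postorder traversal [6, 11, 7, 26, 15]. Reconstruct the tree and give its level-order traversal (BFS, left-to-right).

Inorder:   [6, 7, 11, 15, 26]
Postorder: [6, 11, 7, 26, 15]
Algorithm: postorder visits root last, so walk postorder right-to-left;
each value is the root of the current inorder slice — split it at that
value, recurse on the right subtree first, then the left.
Recursive splits:
  root=15; inorder splits into left=[6, 7, 11], right=[26]
  root=26; inorder splits into left=[], right=[]
  root=7; inorder splits into left=[6], right=[11]
  root=11; inorder splits into left=[], right=[]
  root=6; inorder splits into left=[], right=[]
Reconstructed level-order: [15, 7, 26, 6, 11]


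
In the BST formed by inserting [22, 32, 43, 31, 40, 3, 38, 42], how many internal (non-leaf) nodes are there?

Tree built from: [22, 32, 43, 31, 40, 3, 38, 42]
Tree (level-order array): [22, 3, 32, None, None, 31, 43, None, None, 40, None, 38, 42]
Rule: An internal node has at least one child.
Per-node child counts:
  node 22: 2 child(ren)
  node 3: 0 child(ren)
  node 32: 2 child(ren)
  node 31: 0 child(ren)
  node 43: 1 child(ren)
  node 40: 2 child(ren)
  node 38: 0 child(ren)
  node 42: 0 child(ren)
Matching nodes: [22, 32, 43, 40]
Count of internal (non-leaf) nodes: 4


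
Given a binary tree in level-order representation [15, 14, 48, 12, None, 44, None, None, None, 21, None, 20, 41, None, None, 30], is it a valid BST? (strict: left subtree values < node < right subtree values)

Level-order array: [15, 14, 48, 12, None, 44, None, None, None, 21, None, 20, 41, None, None, 30]
Validate using subtree bounds (lo, hi): at each node, require lo < value < hi,
then recurse left with hi=value and right with lo=value.
Preorder trace (stopping at first violation):
  at node 15 with bounds (-inf, +inf): OK
  at node 14 with bounds (-inf, 15): OK
  at node 12 with bounds (-inf, 14): OK
  at node 48 with bounds (15, +inf): OK
  at node 44 with bounds (15, 48): OK
  at node 21 with bounds (15, 44): OK
  at node 20 with bounds (15, 21): OK
  at node 41 with bounds (21, 44): OK
  at node 30 with bounds (21, 41): OK
No violation found at any node.
Result: Valid BST


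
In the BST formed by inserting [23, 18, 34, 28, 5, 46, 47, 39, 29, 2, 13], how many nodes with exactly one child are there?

Tree built from: [23, 18, 34, 28, 5, 46, 47, 39, 29, 2, 13]
Tree (level-order array): [23, 18, 34, 5, None, 28, 46, 2, 13, None, 29, 39, 47]
Rule: These are nodes with exactly 1 non-null child.
Per-node child counts:
  node 23: 2 child(ren)
  node 18: 1 child(ren)
  node 5: 2 child(ren)
  node 2: 0 child(ren)
  node 13: 0 child(ren)
  node 34: 2 child(ren)
  node 28: 1 child(ren)
  node 29: 0 child(ren)
  node 46: 2 child(ren)
  node 39: 0 child(ren)
  node 47: 0 child(ren)
Matching nodes: [18, 28]
Count of nodes with exactly one child: 2


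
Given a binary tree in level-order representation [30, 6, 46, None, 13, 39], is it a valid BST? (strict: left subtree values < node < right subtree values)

Level-order array: [30, 6, 46, None, 13, 39]
Validate using subtree bounds (lo, hi): at each node, require lo < value < hi,
then recurse left with hi=value and right with lo=value.
Preorder trace (stopping at first violation):
  at node 30 with bounds (-inf, +inf): OK
  at node 6 with bounds (-inf, 30): OK
  at node 13 with bounds (6, 30): OK
  at node 46 with bounds (30, +inf): OK
  at node 39 with bounds (30, 46): OK
No violation found at any node.
Result: Valid BST


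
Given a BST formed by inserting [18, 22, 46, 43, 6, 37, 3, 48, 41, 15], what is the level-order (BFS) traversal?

Tree insertion order: [18, 22, 46, 43, 6, 37, 3, 48, 41, 15]
Tree (level-order array): [18, 6, 22, 3, 15, None, 46, None, None, None, None, 43, 48, 37, None, None, None, None, 41]
BFS from the root, enqueuing left then right child of each popped node:
  queue [18] -> pop 18, enqueue [6, 22], visited so far: [18]
  queue [6, 22] -> pop 6, enqueue [3, 15], visited so far: [18, 6]
  queue [22, 3, 15] -> pop 22, enqueue [46], visited so far: [18, 6, 22]
  queue [3, 15, 46] -> pop 3, enqueue [none], visited so far: [18, 6, 22, 3]
  queue [15, 46] -> pop 15, enqueue [none], visited so far: [18, 6, 22, 3, 15]
  queue [46] -> pop 46, enqueue [43, 48], visited so far: [18, 6, 22, 3, 15, 46]
  queue [43, 48] -> pop 43, enqueue [37], visited so far: [18, 6, 22, 3, 15, 46, 43]
  queue [48, 37] -> pop 48, enqueue [none], visited so far: [18, 6, 22, 3, 15, 46, 43, 48]
  queue [37] -> pop 37, enqueue [41], visited so far: [18, 6, 22, 3, 15, 46, 43, 48, 37]
  queue [41] -> pop 41, enqueue [none], visited so far: [18, 6, 22, 3, 15, 46, 43, 48, 37, 41]
Result: [18, 6, 22, 3, 15, 46, 43, 48, 37, 41]


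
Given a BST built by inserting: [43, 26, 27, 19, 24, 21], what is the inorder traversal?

Tree insertion order: [43, 26, 27, 19, 24, 21]
Tree (level-order array): [43, 26, None, 19, 27, None, 24, None, None, 21]
Inorder traversal: [19, 21, 24, 26, 27, 43]


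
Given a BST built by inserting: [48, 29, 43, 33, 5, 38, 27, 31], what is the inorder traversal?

Tree insertion order: [48, 29, 43, 33, 5, 38, 27, 31]
Tree (level-order array): [48, 29, None, 5, 43, None, 27, 33, None, None, None, 31, 38]
Inorder traversal: [5, 27, 29, 31, 33, 38, 43, 48]


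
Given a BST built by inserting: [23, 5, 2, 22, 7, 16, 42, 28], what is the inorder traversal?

Tree insertion order: [23, 5, 2, 22, 7, 16, 42, 28]
Tree (level-order array): [23, 5, 42, 2, 22, 28, None, None, None, 7, None, None, None, None, 16]
Inorder traversal: [2, 5, 7, 16, 22, 23, 28, 42]


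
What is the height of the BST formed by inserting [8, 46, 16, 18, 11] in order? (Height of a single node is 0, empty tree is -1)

Insertion order: [8, 46, 16, 18, 11]
Tree (level-order array): [8, None, 46, 16, None, 11, 18]
Compute height bottom-up (empty subtree = -1):
  height(11) = 1 + max(-1, -1) = 0
  height(18) = 1 + max(-1, -1) = 0
  height(16) = 1 + max(0, 0) = 1
  height(46) = 1 + max(1, -1) = 2
  height(8) = 1 + max(-1, 2) = 3
Height = 3


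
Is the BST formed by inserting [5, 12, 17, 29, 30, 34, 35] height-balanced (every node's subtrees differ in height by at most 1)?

Tree (level-order array): [5, None, 12, None, 17, None, 29, None, 30, None, 34, None, 35]
Definition: a tree is height-balanced if, at every node, |h(left) - h(right)| <= 1 (empty subtree has height -1).
Bottom-up per-node check:
  node 35: h_left=-1, h_right=-1, diff=0 [OK], height=0
  node 34: h_left=-1, h_right=0, diff=1 [OK], height=1
  node 30: h_left=-1, h_right=1, diff=2 [FAIL (|-1-1|=2 > 1)], height=2
  node 29: h_left=-1, h_right=2, diff=3 [FAIL (|-1-2|=3 > 1)], height=3
  node 17: h_left=-1, h_right=3, diff=4 [FAIL (|-1-3|=4 > 1)], height=4
  node 12: h_left=-1, h_right=4, diff=5 [FAIL (|-1-4|=5 > 1)], height=5
  node 5: h_left=-1, h_right=5, diff=6 [FAIL (|-1-5|=6 > 1)], height=6
Node 30 violates the condition: |-1 - 1| = 2 > 1.
Result: Not balanced


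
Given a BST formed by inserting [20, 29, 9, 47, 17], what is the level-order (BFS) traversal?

Tree insertion order: [20, 29, 9, 47, 17]
Tree (level-order array): [20, 9, 29, None, 17, None, 47]
BFS from the root, enqueuing left then right child of each popped node:
  queue [20] -> pop 20, enqueue [9, 29], visited so far: [20]
  queue [9, 29] -> pop 9, enqueue [17], visited so far: [20, 9]
  queue [29, 17] -> pop 29, enqueue [47], visited so far: [20, 9, 29]
  queue [17, 47] -> pop 17, enqueue [none], visited so far: [20, 9, 29, 17]
  queue [47] -> pop 47, enqueue [none], visited so far: [20, 9, 29, 17, 47]
Result: [20, 9, 29, 17, 47]


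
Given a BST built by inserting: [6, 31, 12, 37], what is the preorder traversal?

Tree insertion order: [6, 31, 12, 37]
Tree (level-order array): [6, None, 31, 12, 37]
Preorder traversal: [6, 31, 12, 37]


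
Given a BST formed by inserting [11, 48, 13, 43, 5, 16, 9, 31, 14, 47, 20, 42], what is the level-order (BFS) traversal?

Tree insertion order: [11, 48, 13, 43, 5, 16, 9, 31, 14, 47, 20, 42]
Tree (level-order array): [11, 5, 48, None, 9, 13, None, None, None, None, 43, 16, 47, 14, 31, None, None, None, None, 20, 42]
BFS from the root, enqueuing left then right child of each popped node:
  queue [11] -> pop 11, enqueue [5, 48], visited so far: [11]
  queue [5, 48] -> pop 5, enqueue [9], visited so far: [11, 5]
  queue [48, 9] -> pop 48, enqueue [13], visited so far: [11, 5, 48]
  queue [9, 13] -> pop 9, enqueue [none], visited so far: [11, 5, 48, 9]
  queue [13] -> pop 13, enqueue [43], visited so far: [11, 5, 48, 9, 13]
  queue [43] -> pop 43, enqueue [16, 47], visited so far: [11, 5, 48, 9, 13, 43]
  queue [16, 47] -> pop 16, enqueue [14, 31], visited so far: [11, 5, 48, 9, 13, 43, 16]
  queue [47, 14, 31] -> pop 47, enqueue [none], visited so far: [11, 5, 48, 9, 13, 43, 16, 47]
  queue [14, 31] -> pop 14, enqueue [none], visited so far: [11, 5, 48, 9, 13, 43, 16, 47, 14]
  queue [31] -> pop 31, enqueue [20, 42], visited so far: [11, 5, 48, 9, 13, 43, 16, 47, 14, 31]
  queue [20, 42] -> pop 20, enqueue [none], visited so far: [11, 5, 48, 9, 13, 43, 16, 47, 14, 31, 20]
  queue [42] -> pop 42, enqueue [none], visited so far: [11, 5, 48, 9, 13, 43, 16, 47, 14, 31, 20, 42]
Result: [11, 5, 48, 9, 13, 43, 16, 47, 14, 31, 20, 42]


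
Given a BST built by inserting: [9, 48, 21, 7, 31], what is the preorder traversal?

Tree insertion order: [9, 48, 21, 7, 31]
Tree (level-order array): [9, 7, 48, None, None, 21, None, None, 31]
Preorder traversal: [9, 7, 48, 21, 31]


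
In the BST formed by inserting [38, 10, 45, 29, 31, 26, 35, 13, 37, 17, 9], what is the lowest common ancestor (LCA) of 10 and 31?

Tree insertion order: [38, 10, 45, 29, 31, 26, 35, 13, 37, 17, 9]
Tree (level-order array): [38, 10, 45, 9, 29, None, None, None, None, 26, 31, 13, None, None, 35, None, 17, None, 37]
In a BST, the LCA of p=10, q=31 is the first node v on the
root-to-leaf path with p <= v <= q (go left if both < v, right if both > v).
Walk from root:
  at 38: both 10 and 31 < 38, go left
  at 10: 10 <= 10 <= 31, this is the LCA
LCA = 10


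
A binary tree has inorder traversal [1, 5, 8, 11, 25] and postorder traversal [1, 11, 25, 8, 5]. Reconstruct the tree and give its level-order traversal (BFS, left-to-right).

Inorder:   [1, 5, 8, 11, 25]
Postorder: [1, 11, 25, 8, 5]
Algorithm: postorder visits root last, so walk postorder right-to-left;
each value is the root of the current inorder slice — split it at that
value, recurse on the right subtree first, then the left.
Recursive splits:
  root=5; inorder splits into left=[1], right=[8, 11, 25]
  root=8; inorder splits into left=[], right=[11, 25]
  root=25; inorder splits into left=[11], right=[]
  root=11; inorder splits into left=[], right=[]
  root=1; inorder splits into left=[], right=[]
Reconstructed level-order: [5, 1, 8, 25, 11]


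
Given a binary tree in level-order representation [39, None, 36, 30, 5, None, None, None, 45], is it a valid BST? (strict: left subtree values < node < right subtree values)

Level-order array: [39, None, 36, 30, 5, None, None, None, 45]
Validate using subtree bounds (lo, hi): at each node, require lo < value < hi,
then recurse left with hi=value and right with lo=value.
Preorder trace (stopping at first violation):
  at node 39 with bounds (-inf, +inf): OK
  at node 36 with bounds (39, +inf): VIOLATION
Node 36 violates its bound: not (39 < 36 < +inf).
Result: Not a valid BST


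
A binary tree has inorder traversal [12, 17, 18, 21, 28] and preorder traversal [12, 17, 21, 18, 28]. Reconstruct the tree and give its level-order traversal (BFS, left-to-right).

Inorder:  [12, 17, 18, 21, 28]
Preorder: [12, 17, 21, 18, 28]
Algorithm: preorder visits root first, so consume preorder in order;
for each root, split the current inorder slice at that value into
left-subtree inorder and right-subtree inorder, then recurse.
Recursive splits:
  root=12; inorder splits into left=[], right=[17, 18, 21, 28]
  root=17; inorder splits into left=[], right=[18, 21, 28]
  root=21; inorder splits into left=[18], right=[28]
  root=18; inorder splits into left=[], right=[]
  root=28; inorder splits into left=[], right=[]
Reconstructed level-order: [12, 17, 21, 18, 28]


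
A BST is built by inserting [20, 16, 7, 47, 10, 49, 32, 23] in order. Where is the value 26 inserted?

Starting tree (level order): [20, 16, 47, 7, None, 32, 49, None, 10, 23]
Insertion path: 20 -> 47 -> 32 -> 23
Result: insert 26 as right child of 23
Final tree (level order): [20, 16, 47, 7, None, 32, 49, None, 10, 23, None, None, None, None, None, None, 26]


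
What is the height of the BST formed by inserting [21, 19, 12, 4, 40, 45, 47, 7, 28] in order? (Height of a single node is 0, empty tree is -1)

Insertion order: [21, 19, 12, 4, 40, 45, 47, 7, 28]
Tree (level-order array): [21, 19, 40, 12, None, 28, 45, 4, None, None, None, None, 47, None, 7]
Compute height bottom-up (empty subtree = -1):
  height(7) = 1 + max(-1, -1) = 0
  height(4) = 1 + max(-1, 0) = 1
  height(12) = 1 + max(1, -1) = 2
  height(19) = 1 + max(2, -1) = 3
  height(28) = 1 + max(-1, -1) = 0
  height(47) = 1 + max(-1, -1) = 0
  height(45) = 1 + max(-1, 0) = 1
  height(40) = 1 + max(0, 1) = 2
  height(21) = 1 + max(3, 2) = 4
Height = 4


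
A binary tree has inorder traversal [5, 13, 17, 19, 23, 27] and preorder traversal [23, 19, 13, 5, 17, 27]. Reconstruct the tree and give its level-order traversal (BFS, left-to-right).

Inorder:  [5, 13, 17, 19, 23, 27]
Preorder: [23, 19, 13, 5, 17, 27]
Algorithm: preorder visits root first, so consume preorder in order;
for each root, split the current inorder slice at that value into
left-subtree inorder and right-subtree inorder, then recurse.
Recursive splits:
  root=23; inorder splits into left=[5, 13, 17, 19], right=[27]
  root=19; inorder splits into left=[5, 13, 17], right=[]
  root=13; inorder splits into left=[5], right=[17]
  root=5; inorder splits into left=[], right=[]
  root=17; inorder splits into left=[], right=[]
  root=27; inorder splits into left=[], right=[]
Reconstructed level-order: [23, 19, 27, 13, 5, 17]


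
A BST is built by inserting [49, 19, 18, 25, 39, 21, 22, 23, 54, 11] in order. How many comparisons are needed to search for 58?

Search path for 58: 49 -> 54
Found: False
Comparisons: 2


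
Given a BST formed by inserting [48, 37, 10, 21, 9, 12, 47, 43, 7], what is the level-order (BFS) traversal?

Tree insertion order: [48, 37, 10, 21, 9, 12, 47, 43, 7]
Tree (level-order array): [48, 37, None, 10, 47, 9, 21, 43, None, 7, None, 12]
BFS from the root, enqueuing left then right child of each popped node:
  queue [48] -> pop 48, enqueue [37], visited so far: [48]
  queue [37] -> pop 37, enqueue [10, 47], visited so far: [48, 37]
  queue [10, 47] -> pop 10, enqueue [9, 21], visited so far: [48, 37, 10]
  queue [47, 9, 21] -> pop 47, enqueue [43], visited so far: [48, 37, 10, 47]
  queue [9, 21, 43] -> pop 9, enqueue [7], visited so far: [48, 37, 10, 47, 9]
  queue [21, 43, 7] -> pop 21, enqueue [12], visited so far: [48, 37, 10, 47, 9, 21]
  queue [43, 7, 12] -> pop 43, enqueue [none], visited so far: [48, 37, 10, 47, 9, 21, 43]
  queue [7, 12] -> pop 7, enqueue [none], visited so far: [48, 37, 10, 47, 9, 21, 43, 7]
  queue [12] -> pop 12, enqueue [none], visited so far: [48, 37, 10, 47, 9, 21, 43, 7, 12]
Result: [48, 37, 10, 47, 9, 21, 43, 7, 12]


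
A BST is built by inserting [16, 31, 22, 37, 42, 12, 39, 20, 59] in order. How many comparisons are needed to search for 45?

Search path for 45: 16 -> 31 -> 37 -> 42 -> 59
Found: False
Comparisons: 5


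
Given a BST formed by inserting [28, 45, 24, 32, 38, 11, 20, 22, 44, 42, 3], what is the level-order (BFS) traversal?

Tree insertion order: [28, 45, 24, 32, 38, 11, 20, 22, 44, 42, 3]
Tree (level-order array): [28, 24, 45, 11, None, 32, None, 3, 20, None, 38, None, None, None, 22, None, 44, None, None, 42]
BFS from the root, enqueuing left then right child of each popped node:
  queue [28] -> pop 28, enqueue [24, 45], visited so far: [28]
  queue [24, 45] -> pop 24, enqueue [11], visited so far: [28, 24]
  queue [45, 11] -> pop 45, enqueue [32], visited so far: [28, 24, 45]
  queue [11, 32] -> pop 11, enqueue [3, 20], visited so far: [28, 24, 45, 11]
  queue [32, 3, 20] -> pop 32, enqueue [38], visited so far: [28, 24, 45, 11, 32]
  queue [3, 20, 38] -> pop 3, enqueue [none], visited so far: [28, 24, 45, 11, 32, 3]
  queue [20, 38] -> pop 20, enqueue [22], visited so far: [28, 24, 45, 11, 32, 3, 20]
  queue [38, 22] -> pop 38, enqueue [44], visited so far: [28, 24, 45, 11, 32, 3, 20, 38]
  queue [22, 44] -> pop 22, enqueue [none], visited so far: [28, 24, 45, 11, 32, 3, 20, 38, 22]
  queue [44] -> pop 44, enqueue [42], visited so far: [28, 24, 45, 11, 32, 3, 20, 38, 22, 44]
  queue [42] -> pop 42, enqueue [none], visited so far: [28, 24, 45, 11, 32, 3, 20, 38, 22, 44, 42]
Result: [28, 24, 45, 11, 32, 3, 20, 38, 22, 44, 42]


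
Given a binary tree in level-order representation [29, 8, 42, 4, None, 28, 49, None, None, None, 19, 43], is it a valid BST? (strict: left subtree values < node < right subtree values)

Level-order array: [29, 8, 42, 4, None, 28, 49, None, None, None, 19, 43]
Validate using subtree bounds (lo, hi): at each node, require lo < value < hi,
then recurse left with hi=value and right with lo=value.
Preorder trace (stopping at first violation):
  at node 29 with bounds (-inf, +inf): OK
  at node 8 with bounds (-inf, 29): OK
  at node 4 with bounds (-inf, 8): OK
  at node 42 with bounds (29, +inf): OK
  at node 28 with bounds (29, 42): VIOLATION
Node 28 violates its bound: not (29 < 28 < 42).
Result: Not a valid BST


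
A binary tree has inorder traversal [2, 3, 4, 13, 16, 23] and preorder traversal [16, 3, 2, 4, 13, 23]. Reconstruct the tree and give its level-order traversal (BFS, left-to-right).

Inorder:  [2, 3, 4, 13, 16, 23]
Preorder: [16, 3, 2, 4, 13, 23]
Algorithm: preorder visits root first, so consume preorder in order;
for each root, split the current inorder slice at that value into
left-subtree inorder and right-subtree inorder, then recurse.
Recursive splits:
  root=16; inorder splits into left=[2, 3, 4, 13], right=[23]
  root=3; inorder splits into left=[2], right=[4, 13]
  root=2; inorder splits into left=[], right=[]
  root=4; inorder splits into left=[], right=[13]
  root=13; inorder splits into left=[], right=[]
  root=23; inorder splits into left=[], right=[]
Reconstructed level-order: [16, 3, 23, 2, 4, 13]


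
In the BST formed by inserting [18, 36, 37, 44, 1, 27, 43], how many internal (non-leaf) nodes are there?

Tree built from: [18, 36, 37, 44, 1, 27, 43]
Tree (level-order array): [18, 1, 36, None, None, 27, 37, None, None, None, 44, 43]
Rule: An internal node has at least one child.
Per-node child counts:
  node 18: 2 child(ren)
  node 1: 0 child(ren)
  node 36: 2 child(ren)
  node 27: 0 child(ren)
  node 37: 1 child(ren)
  node 44: 1 child(ren)
  node 43: 0 child(ren)
Matching nodes: [18, 36, 37, 44]
Count of internal (non-leaf) nodes: 4


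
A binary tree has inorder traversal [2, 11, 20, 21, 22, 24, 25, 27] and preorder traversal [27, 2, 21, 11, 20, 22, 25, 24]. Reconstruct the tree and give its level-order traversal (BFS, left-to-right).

Inorder:  [2, 11, 20, 21, 22, 24, 25, 27]
Preorder: [27, 2, 21, 11, 20, 22, 25, 24]
Algorithm: preorder visits root first, so consume preorder in order;
for each root, split the current inorder slice at that value into
left-subtree inorder and right-subtree inorder, then recurse.
Recursive splits:
  root=27; inorder splits into left=[2, 11, 20, 21, 22, 24, 25], right=[]
  root=2; inorder splits into left=[], right=[11, 20, 21, 22, 24, 25]
  root=21; inorder splits into left=[11, 20], right=[22, 24, 25]
  root=11; inorder splits into left=[], right=[20]
  root=20; inorder splits into left=[], right=[]
  root=22; inorder splits into left=[], right=[24, 25]
  root=25; inorder splits into left=[24], right=[]
  root=24; inorder splits into left=[], right=[]
Reconstructed level-order: [27, 2, 21, 11, 22, 20, 25, 24]


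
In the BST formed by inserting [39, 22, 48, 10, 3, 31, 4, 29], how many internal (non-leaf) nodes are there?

Tree built from: [39, 22, 48, 10, 3, 31, 4, 29]
Tree (level-order array): [39, 22, 48, 10, 31, None, None, 3, None, 29, None, None, 4]
Rule: An internal node has at least one child.
Per-node child counts:
  node 39: 2 child(ren)
  node 22: 2 child(ren)
  node 10: 1 child(ren)
  node 3: 1 child(ren)
  node 4: 0 child(ren)
  node 31: 1 child(ren)
  node 29: 0 child(ren)
  node 48: 0 child(ren)
Matching nodes: [39, 22, 10, 3, 31]
Count of internal (non-leaf) nodes: 5


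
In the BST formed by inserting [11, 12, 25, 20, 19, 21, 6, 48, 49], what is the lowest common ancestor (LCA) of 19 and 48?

Tree insertion order: [11, 12, 25, 20, 19, 21, 6, 48, 49]
Tree (level-order array): [11, 6, 12, None, None, None, 25, 20, 48, 19, 21, None, 49]
In a BST, the LCA of p=19, q=48 is the first node v on the
root-to-leaf path with p <= v <= q (go left if both < v, right if both > v).
Walk from root:
  at 11: both 19 and 48 > 11, go right
  at 12: both 19 and 48 > 12, go right
  at 25: 19 <= 25 <= 48, this is the LCA
LCA = 25


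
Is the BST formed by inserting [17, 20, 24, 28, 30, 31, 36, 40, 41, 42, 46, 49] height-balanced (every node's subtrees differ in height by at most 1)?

Tree (level-order array): [17, None, 20, None, 24, None, 28, None, 30, None, 31, None, 36, None, 40, None, 41, None, 42, None, 46, None, 49]
Definition: a tree is height-balanced if, at every node, |h(left) - h(right)| <= 1 (empty subtree has height -1).
Bottom-up per-node check:
  node 49: h_left=-1, h_right=-1, diff=0 [OK], height=0
  node 46: h_left=-1, h_right=0, diff=1 [OK], height=1
  node 42: h_left=-1, h_right=1, diff=2 [FAIL (|-1-1|=2 > 1)], height=2
  node 41: h_left=-1, h_right=2, diff=3 [FAIL (|-1-2|=3 > 1)], height=3
  node 40: h_left=-1, h_right=3, diff=4 [FAIL (|-1-3|=4 > 1)], height=4
  node 36: h_left=-1, h_right=4, diff=5 [FAIL (|-1-4|=5 > 1)], height=5
  node 31: h_left=-1, h_right=5, diff=6 [FAIL (|-1-5|=6 > 1)], height=6
  node 30: h_left=-1, h_right=6, diff=7 [FAIL (|-1-6|=7 > 1)], height=7
  node 28: h_left=-1, h_right=7, diff=8 [FAIL (|-1-7|=8 > 1)], height=8
  node 24: h_left=-1, h_right=8, diff=9 [FAIL (|-1-8|=9 > 1)], height=9
  node 20: h_left=-1, h_right=9, diff=10 [FAIL (|-1-9|=10 > 1)], height=10
  node 17: h_left=-1, h_right=10, diff=11 [FAIL (|-1-10|=11 > 1)], height=11
Node 42 violates the condition: |-1 - 1| = 2 > 1.
Result: Not balanced


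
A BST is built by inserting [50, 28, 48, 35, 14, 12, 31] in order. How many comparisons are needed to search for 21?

Search path for 21: 50 -> 28 -> 14
Found: False
Comparisons: 3


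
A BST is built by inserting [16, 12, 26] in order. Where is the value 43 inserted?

Starting tree (level order): [16, 12, 26]
Insertion path: 16 -> 26
Result: insert 43 as right child of 26
Final tree (level order): [16, 12, 26, None, None, None, 43]


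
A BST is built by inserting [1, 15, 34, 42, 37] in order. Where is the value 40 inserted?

Starting tree (level order): [1, None, 15, None, 34, None, 42, 37]
Insertion path: 1 -> 15 -> 34 -> 42 -> 37
Result: insert 40 as right child of 37
Final tree (level order): [1, None, 15, None, 34, None, 42, 37, None, None, 40]


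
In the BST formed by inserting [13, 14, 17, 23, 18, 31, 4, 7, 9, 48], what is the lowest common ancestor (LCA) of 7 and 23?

Tree insertion order: [13, 14, 17, 23, 18, 31, 4, 7, 9, 48]
Tree (level-order array): [13, 4, 14, None, 7, None, 17, None, 9, None, 23, None, None, 18, 31, None, None, None, 48]
In a BST, the LCA of p=7, q=23 is the first node v on the
root-to-leaf path with p <= v <= q (go left if both < v, right if both > v).
Walk from root:
  at 13: 7 <= 13 <= 23, this is the LCA
LCA = 13


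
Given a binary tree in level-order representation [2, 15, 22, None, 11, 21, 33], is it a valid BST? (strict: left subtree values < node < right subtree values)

Level-order array: [2, 15, 22, None, 11, 21, 33]
Validate using subtree bounds (lo, hi): at each node, require lo < value < hi,
then recurse left with hi=value and right with lo=value.
Preorder trace (stopping at first violation):
  at node 2 with bounds (-inf, +inf): OK
  at node 15 with bounds (-inf, 2): VIOLATION
Node 15 violates its bound: not (-inf < 15 < 2).
Result: Not a valid BST


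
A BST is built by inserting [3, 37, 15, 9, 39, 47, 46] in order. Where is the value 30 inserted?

Starting tree (level order): [3, None, 37, 15, 39, 9, None, None, 47, None, None, 46]
Insertion path: 3 -> 37 -> 15
Result: insert 30 as right child of 15
Final tree (level order): [3, None, 37, 15, 39, 9, 30, None, 47, None, None, None, None, 46]


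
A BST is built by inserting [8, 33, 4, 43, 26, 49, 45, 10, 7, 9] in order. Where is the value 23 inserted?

Starting tree (level order): [8, 4, 33, None, 7, 26, 43, None, None, 10, None, None, 49, 9, None, 45]
Insertion path: 8 -> 33 -> 26 -> 10
Result: insert 23 as right child of 10
Final tree (level order): [8, 4, 33, None, 7, 26, 43, None, None, 10, None, None, 49, 9, 23, 45]


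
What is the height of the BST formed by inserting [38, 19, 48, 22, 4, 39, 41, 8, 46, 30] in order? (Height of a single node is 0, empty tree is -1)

Insertion order: [38, 19, 48, 22, 4, 39, 41, 8, 46, 30]
Tree (level-order array): [38, 19, 48, 4, 22, 39, None, None, 8, None, 30, None, 41, None, None, None, None, None, 46]
Compute height bottom-up (empty subtree = -1):
  height(8) = 1 + max(-1, -1) = 0
  height(4) = 1 + max(-1, 0) = 1
  height(30) = 1 + max(-1, -1) = 0
  height(22) = 1 + max(-1, 0) = 1
  height(19) = 1 + max(1, 1) = 2
  height(46) = 1 + max(-1, -1) = 0
  height(41) = 1 + max(-1, 0) = 1
  height(39) = 1 + max(-1, 1) = 2
  height(48) = 1 + max(2, -1) = 3
  height(38) = 1 + max(2, 3) = 4
Height = 4


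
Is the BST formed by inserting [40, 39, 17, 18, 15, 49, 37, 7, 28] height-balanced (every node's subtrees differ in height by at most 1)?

Tree (level-order array): [40, 39, 49, 17, None, None, None, 15, 18, 7, None, None, 37, None, None, 28]
Definition: a tree is height-balanced if, at every node, |h(left) - h(right)| <= 1 (empty subtree has height -1).
Bottom-up per-node check:
  node 7: h_left=-1, h_right=-1, diff=0 [OK], height=0
  node 15: h_left=0, h_right=-1, diff=1 [OK], height=1
  node 28: h_left=-1, h_right=-1, diff=0 [OK], height=0
  node 37: h_left=0, h_right=-1, diff=1 [OK], height=1
  node 18: h_left=-1, h_right=1, diff=2 [FAIL (|-1-1|=2 > 1)], height=2
  node 17: h_left=1, h_right=2, diff=1 [OK], height=3
  node 39: h_left=3, h_right=-1, diff=4 [FAIL (|3--1|=4 > 1)], height=4
  node 49: h_left=-1, h_right=-1, diff=0 [OK], height=0
  node 40: h_left=4, h_right=0, diff=4 [FAIL (|4-0|=4 > 1)], height=5
Node 18 violates the condition: |-1 - 1| = 2 > 1.
Result: Not balanced


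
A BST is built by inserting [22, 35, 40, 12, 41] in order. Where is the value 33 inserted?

Starting tree (level order): [22, 12, 35, None, None, None, 40, None, 41]
Insertion path: 22 -> 35
Result: insert 33 as left child of 35
Final tree (level order): [22, 12, 35, None, None, 33, 40, None, None, None, 41]


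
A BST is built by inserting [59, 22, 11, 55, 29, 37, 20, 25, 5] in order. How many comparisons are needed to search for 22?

Search path for 22: 59 -> 22
Found: True
Comparisons: 2


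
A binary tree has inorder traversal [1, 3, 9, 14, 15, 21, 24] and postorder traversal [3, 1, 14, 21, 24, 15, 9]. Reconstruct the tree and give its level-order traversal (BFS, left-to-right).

Inorder:   [1, 3, 9, 14, 15, 21, 24]
Postorder: [3, 1, 14, 21, 24, 15, 9]
Algorithm: postorder visits root last, so walk postorder right-to-left;
each value is the root of the current inorder slice — split it at that
value, recurse on the right subtree first, then the left.
Recursive splits:
  root=9; inorder splits into left=[1, 3], right=[14, 15, 21, 24]
  root=15; inorder splits into left=[14], right=[21, 24]
  root=24; inorder splits into left=[21], right=[]
  root=21; inorder splits into left=[], right=[]
  root=14; inorder splits into left=[], right=[]
  root=1; inorder splits into left=[], right=[3]
  root=3; inorder splits into left=[], right=[]
Reconstructed level-order: [9, 1, 15, 3, 14, 24, 21]


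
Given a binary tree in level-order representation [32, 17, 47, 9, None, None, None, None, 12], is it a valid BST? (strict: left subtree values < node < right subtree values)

Level-order array: [32, 17, 47, 9, None, None, None, None, 12]
Validate using subtree bounds (lo, hi): at each node, require lo < value < hi,
then recurse left with hi=value and right with lo=value.
Preorder trace (stopping at first violation):
  at node 32 with bounds (-inf, +inf): OK
  at node 17 with bounds (-inf, 32): OK
  at node 9 with bounds (-inf, 17): OK
  at node 12 with bounds (9, 17): OK
  at node 47 with bounds (32, +inf): OK
No violation found at any node.
Result: Valid BST


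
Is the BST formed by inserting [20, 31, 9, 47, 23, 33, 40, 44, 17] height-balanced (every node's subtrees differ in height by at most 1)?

Tree (level-order array): [20, 9, 31, None, 17, 23, 47, None, None, None, None, 33, None, None, 40, None, 44]
Definition: a tree is height-balanced if, at every node, |h(left) - h(right)| <= 1 (empty subtree has height -1).
Bottom-up per-node check:
  node 17: h_left=-1, h_right=-1, diff=0 [OK], height=0
  node 9: h_left=-1, h_right=0, diff=1 [OK], height=1
  node 23: h_left=-1, h_right=-1, diff=0 [OK], height=0
  node 44: h_left=-1, h_right=-1, diff=0 [OK], height=0
  node 40: h_left=-1, h_right=0, diff=1 [OK], height=1
  node 33: h_left=-1, h_right=1, diff=2 [FAIL (|-1-1|=2 > 1)], height=2
  node 47: h_left=2, h_right=-1, diff=3 [FAIL (|2--1|=3 > 1)], height=3
  node 31: h_left=0, h_right=3, diff=3 [FAIL (|0-3|=3 > 1)], height=4
  node 20: h_left=1, h_right=4, diff=3 [FAIL (|1-4|=3 > 1)], height=5
Node 33 violates the condition: |-1 - 1| = 2 > 1.
Result: Not balanced


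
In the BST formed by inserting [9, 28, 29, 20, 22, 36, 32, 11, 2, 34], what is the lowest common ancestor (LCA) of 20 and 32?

Tree insertion order: [9, 28, 29, 20, 22, 36, 32, 11, 2, 34]
Tree (level-order array): [9, 2, 28, None, None, 20, 29, 11, 22, None, 36, None, None, None, None, 32, None, None, 34]
In a BST, the LCA of p=20, q=32 is the first node v on the
root-to-leaf path with p <= v <= q (go left if both < v, right if both > v).
Walk from root:
  at 9: both 20 and 32 > 9, go right
  at 28: 20 <= 28 <= 32, this is the LCA
LCA = 28


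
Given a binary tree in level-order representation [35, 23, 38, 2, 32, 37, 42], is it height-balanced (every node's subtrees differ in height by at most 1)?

Tree (level-order array): [35, 23, 38, 2, 32, 37, 42]
Definition: a tree is height-balanced if, at every node, |h(left) - h(right)| <= 1 (empty subtree has height -1).
Bottom-up per-node check:
  node 2: h_left=-1, h_right=-1, diff=0 [OK], height=0
  node 32: h_left=-1, h_right=-1, diff=0 [OK], height=0
  node 23: h_left=0, h_right=0, diff=0 [OK], height=1
  node 37: h_left=-1, h_right=-1, diff=0 [OK], height=0
  node 42: h_left=-1, h_right=-1, diff=0 [OK], height=0
  node 38: h_left=0, h_right=0, diff=0 [OK], height=1
  node 35: h_left=1, h_right=1, diff=0 [OK], height=2
All nodes satisfy the balance condition.
Result: Balanced


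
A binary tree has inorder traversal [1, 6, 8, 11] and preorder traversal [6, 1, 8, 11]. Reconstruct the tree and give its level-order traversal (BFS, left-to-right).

Inorder:  [1, 6, 8, 11]
Preorder: [6, 1, 8, 11]
Algorithm: preorder visits root first, so consume preorder in order;
for each root, split the current inorder slice at that value into
left-subtree inorder and right-subtree inorder, then recurse.
Recursive splits:
  root=6; inorder splits into left=[1], right=[8, 11]
  root=1; inorder splits into left=[], right=[]
  root=8; inorder splits into left=[], right=[11]
  root=11; inorder splits into left=[], right=[]
Reconstructed level-order: [6, 1, 8, 11]


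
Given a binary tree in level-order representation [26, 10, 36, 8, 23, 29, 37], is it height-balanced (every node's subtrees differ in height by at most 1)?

Tree (level-order array): [26, 10, 36, 8, 23, 29, 37]
Definition: a tree is height-balanced if, at every node, |h(left) - h(right)| <= 1 (empty subtree has height -1).
Bottom-up per-node check:
  node 8: h_left=-1, h_right=-1, diff=0 [OK], height=0
  node 23: h_left=-1, h_right=-1, diff=0 [OK], height=0
  node 10: h_left=0, h_right=0, diff=0 [OK], height=1
  node 29: h_left=-1, h_right=-1, diff=0 [OK], height=0
  node 37: h_left=-1, h_right=-1, diff=0 [OK], height=0
  node 36: h_left=0, h_right=0, diff=0 [OK], height=1
  node 26: h_left=1, h_right=1, diff=0 [OK], height=2
All nodes satisfy the balance condition.
Result: Balanced


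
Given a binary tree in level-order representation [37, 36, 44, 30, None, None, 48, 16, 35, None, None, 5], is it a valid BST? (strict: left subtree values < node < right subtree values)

Level-order array: [37, 36, 44, 30, None, None, 48, 16, 35, None, None, 5]
Validate using subtree bounds (lo, hi): at each node, require lo < value < hi,
then recurse left with hi=value and right with lo=value.
Preorder trace (stopping at first violation):
  at node 37 with bounds (-inf, +inf): OK
  at node 36 with bounds (-inf, 37): OK
  at node 30 with bounds (-inf, 36): OK
  at node 16 with bounds (-inf, 30): OK
  at node 5 with bounds (-inf, 16): OK
  at node 35 with bounds (30, 36): OK
  at node 44 with bounds (37, +inf): OK
  at node 48 with bounds (44, +inf): OK
No violation found at any node.
Result: Valid BST


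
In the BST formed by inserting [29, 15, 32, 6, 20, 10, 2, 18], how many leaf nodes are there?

Tree built from: [29, 15, 32, 6, 20, 10, 2, 18]
Tree (level-order array): [29, 15, 32, 6, 20, None, None, 2, 10, 18]
Rule: A leaf has 0 children.
Per-node child counts:
  node 29: 2 child(ren)
  node 15: 2 child(ren)
  node 6: 2 child(ren)
  node 2: 0 child(ren)
  node 10: 0 child(ren)
  node 20: 1 child(ren)
  node 18: 0 child(ren)
  node 32: 0 child(ren)
Matching nodes: [2, 10, 18, 32]
Count of leaf nodes: 4


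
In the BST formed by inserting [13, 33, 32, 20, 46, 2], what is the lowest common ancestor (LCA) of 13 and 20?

Tree insertion order: [13, 33, 32, 20, 46, 2]
Tree (level-order array): [13, 2, 33, None, None, 32, 46, 20]
In a BST, the LCA of p=13, q=20 is the first node v on the
root-to-leaf path with p <= v <= q (go left if both < v, right if both > v).
Walk from root:
  at 13: 13 <= 13 <= 20, this is the LCA
LCA = 13


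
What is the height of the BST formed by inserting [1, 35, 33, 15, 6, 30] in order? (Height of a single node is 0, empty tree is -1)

Insertion order: [1, 35, 33, 15, 6, 30]
Tree (level-order array): [1, None, 35, 33, None, 15, None, 6, 30]
Compute height bottom-up (empty subtree = -1):
  height(6) = 1 + max(-1, -1) = 0
  height(30) = 1 + max(-1, -1) = 0
  height(15) = 1 + max(0, 0) = 1
  height(33) = 1 + max(1, -1) = 2
  height(35) = 1 + max(2, -1) = 3
  height(1) = 1 + max(-1, 3) = 4
Height = 4


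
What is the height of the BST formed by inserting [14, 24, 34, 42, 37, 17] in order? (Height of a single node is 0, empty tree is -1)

Insertion order: [14, 24, 34, 42, 37, 17]
Tree (level-order array): [14, None, 24, 17, 34, None, None, None, 42, 37]
Compute height bottom-up (empty subtree = -1):
  height(17) = 1 + max(-1, -1) = 0
  height(37) = 1 + max(-1, -1) = 0
  height(42) = 1 + max(0, -1) = 1
  height(34) = 1 + max(-1, 1) = 2
  height(24) = 1 + max(0, 2) = 3
  height(14) = 1 + max(-1, 3) = 4
Height = 4


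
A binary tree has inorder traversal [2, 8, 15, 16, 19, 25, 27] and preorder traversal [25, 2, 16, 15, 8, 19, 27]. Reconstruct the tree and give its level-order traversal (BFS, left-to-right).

Inorder:  [2, 8, 15, 16, 19, 25, 27]
Preorder: [25, 2, 16, 15, 8, 19, 27]
Algorithm: preorder visits root first, so consume preorder in order;
for each root, split the current inorder slice at that value into
left-subtree inorder and right-subtree inorder, then recurse.
Recursive splits:
  root=25; inorder splits into left=[2, 8, 15, 16, 19], right=[27]
  root=2; inorder splits into left=[], right=[8, 15, 16, 19]
  root=16; inorder splits into left=[8, 15], right=[19]
  root=15; inorder splits into left=[8], right=[]
  root=8; inorder splits into left=[], right=[]
  root=19; inorder splits into left=[], right=[]
  root=27; inorder splits into left=[], right=[]
Reconstructed level-order: [25, 2, 27, 16, 15, 19, 8]


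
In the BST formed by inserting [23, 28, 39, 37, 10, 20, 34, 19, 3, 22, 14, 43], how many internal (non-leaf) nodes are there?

Tree built from: [23, 28, 39, 37, 10, 20, 34, 19, 3, 22, 14, 43]
Tree (level-order array): [23, 10, 28, 3, 20, None, 39, None, None, 19, 22, 37, 43, 14, None, None, None, 34]
Rule: An internal node has at least one child.
Per-node child counts:
  node 23: 2 child(ren)
  node 10: 2 child(ren)
  node 3: 0 child(ren)
  node 20: 2 child(ren)
  node 19: 1 child(ren)
  node 14: 0 child(ren)
  node 22: 0 child(ren)
  node 28: 1 child(ren)
  node 39: 2 child(ren)
  node 37: 1 child(ren)
  node 34: 0 child(ren)
  node 43: 0 child(ren)
Matching nodes: [23, 10, 20, 19, 28, 39, 37]
Count of internal (non-leaf) nodes: 7
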